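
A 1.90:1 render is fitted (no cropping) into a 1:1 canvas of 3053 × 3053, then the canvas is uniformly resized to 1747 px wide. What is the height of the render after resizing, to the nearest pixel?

919 px

At 3053×3053 the render is width-limited, so height = 3053 / 1.900 ≈ 1606.84 px.
Scaling 3053 → 1747 is ×0.5722, so the height becomes 1606.84 × 0.5722 ≈ 919.47 px.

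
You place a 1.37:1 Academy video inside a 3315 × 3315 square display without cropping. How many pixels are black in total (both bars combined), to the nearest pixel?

2967893 pixels

1.37:1 Academy (1.370) > square (1.000), so the video fills the width.
Content height = 3315 / 1.370 ≈ 2419.7080 px.
Leftover height: 3315 − 2419.7080 = 895.2920 px.
Bar area = 895.2920 × 3315 ≈ 2967893 px.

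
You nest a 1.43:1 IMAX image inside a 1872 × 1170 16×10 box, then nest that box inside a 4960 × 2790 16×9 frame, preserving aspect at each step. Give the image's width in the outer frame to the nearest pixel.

3990 px

1.43:1 IMAX in 1872×1170: fills the height, so the image is 1673.10 × 1170.00.
16×10 in 4960×2790: fills the height, so the intermediate becomes 4464.00 × 2790.00 — a scale of ×2.3846.
The image scales with it: width 1673.10 × 2.3846 ≈ 3989.70.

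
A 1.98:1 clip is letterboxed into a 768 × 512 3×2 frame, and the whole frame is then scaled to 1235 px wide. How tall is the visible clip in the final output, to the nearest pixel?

624 px

Fitted into 768×512, the clip spans the width; its height is 768 / 1.980 ≈ 387.88 px.
Resizing to 1235 px wide multiplies everything by 1.6081: 387.88 → 623.74 px.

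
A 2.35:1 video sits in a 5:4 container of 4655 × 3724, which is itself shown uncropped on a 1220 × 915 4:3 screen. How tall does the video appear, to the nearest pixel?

First fit — 2.35:1 into 4655×3724 spans the width: 4655.00 × 1980.85.
5:4 in 1220×915: fills the height, so the intermediate becomes 1143.75 × 915.00 — a scale of ×0.2457.
Applying the same ×0.2457: 1980.85 → 486.70.

487 px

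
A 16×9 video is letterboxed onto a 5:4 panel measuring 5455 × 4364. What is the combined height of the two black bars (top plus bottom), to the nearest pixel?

1296 px

Since 1.778 > 1.250, the video is width-limited.
The video is 5455 × 9/16 ≈ 3068.44 px tall.
4364 − 3068.44 = 1295.56 px of bars.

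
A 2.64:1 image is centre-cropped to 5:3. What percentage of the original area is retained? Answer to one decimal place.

63.1%

5:3 is narrower than 2.64:1, so the crop keeps the full height and trims the width.
(1.667)/(2.640) ≈ 0.631 of the area survives.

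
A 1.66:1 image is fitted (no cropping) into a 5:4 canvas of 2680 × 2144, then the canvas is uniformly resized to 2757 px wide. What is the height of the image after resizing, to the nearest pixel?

1661 px

At 2680×2144 the image is width-limited, so height = 2680 / 1.660 ≈ 1614.46 px.
Resizing to 2757 px wide multiplies everything by 1.0287: 1614.46 → 1660.84 px.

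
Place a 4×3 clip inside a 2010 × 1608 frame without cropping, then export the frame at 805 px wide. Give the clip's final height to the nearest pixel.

Fitted into 2010×1608, the clip spans the width; its height is 2010 × 3/4 ≈ 1507.50 px.
Scaling 2010 → 805 is ×0.4005, so the height becomes 1507.50 × 0.4005 ≈ 603.75 px.

604 px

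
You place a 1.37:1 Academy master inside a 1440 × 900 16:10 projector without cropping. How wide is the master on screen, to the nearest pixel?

1233 px

Since 1.370 < 1.600, the master is height-limited.
That makes the image 1233.00 px wide (900 × 1.370).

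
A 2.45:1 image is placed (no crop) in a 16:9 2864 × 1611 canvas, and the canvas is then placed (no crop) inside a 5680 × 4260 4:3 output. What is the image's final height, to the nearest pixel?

Inside the 2864×1611 canvas the image is width-limited at 2864.00 × 1168.98.
The 16:9 canvas is width-limited in 5680×4260, giving 5680.00 × 3195.00; scale factor 1.9832.
The image scales with it: height 1168.98 × 1.9832 ≈ 2318.37.

2318 px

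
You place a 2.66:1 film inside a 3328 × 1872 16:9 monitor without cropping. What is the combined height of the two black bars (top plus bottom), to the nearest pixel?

Since 2.660 > 1.778, the film is width-limited.
The film is 3328 / 2.660 ≈ 1251.13 px tall.
Black = 1872 − 1251.13 = 620.87 px.

621 px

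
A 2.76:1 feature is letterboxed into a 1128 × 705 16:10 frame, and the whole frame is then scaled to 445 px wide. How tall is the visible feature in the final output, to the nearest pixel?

In the 1128×705 frame the feature fills the width: height = 1128 / 2.760 ≈ 408.70 px.
Resizing to 445 px wide multiplies everything by 0.3945: 408.70 → 161.23 px.

161 px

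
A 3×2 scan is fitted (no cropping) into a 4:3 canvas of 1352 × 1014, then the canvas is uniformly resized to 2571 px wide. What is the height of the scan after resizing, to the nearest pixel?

In the 1352×1014 frame the scan fills the width: height = 1352 × 2/3 ≈ 901.33 px.
Resizing to 2571 px wide multiplies everything by 1.9016: 901.33 → 1714.00 px.

1714 px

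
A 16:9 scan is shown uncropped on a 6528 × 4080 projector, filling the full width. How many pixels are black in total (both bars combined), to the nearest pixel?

The scan is 6528 × 9/16 ≈ 3672.0000 px tall.
Black = 4080 − 3672.0000 = 408.0000 px.
That's 408.0000 × 6528 ≈ 2663424 black pixels.

2663424 pixels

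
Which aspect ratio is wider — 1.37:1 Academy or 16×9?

16×9

1.37 and 16×9 = 1.778; 1.778 > 1.37.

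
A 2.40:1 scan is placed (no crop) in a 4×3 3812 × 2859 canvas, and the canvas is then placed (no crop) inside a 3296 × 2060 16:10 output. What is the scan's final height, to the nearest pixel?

2.40:1 in 3812×2859: fills the width, so the scan is 3812.00 × 1588.33.
The 4×3 canvas is height-limited in 3296×2060, giving 2746.67 × 2060.00; scale factor 0.7205.
Applying the same ×0.7205: 1588.33 → 1144.44.

1144 px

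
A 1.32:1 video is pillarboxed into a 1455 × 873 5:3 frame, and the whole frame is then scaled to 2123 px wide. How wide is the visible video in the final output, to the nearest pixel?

At 1455×873 the video is height-limited, so width = 873 × 1.320 ≈ 1152.36 px.
Resizing to 2123 px wide multiplies everything by 1.4591: 1152.36 → 1681.42 px.

1681 px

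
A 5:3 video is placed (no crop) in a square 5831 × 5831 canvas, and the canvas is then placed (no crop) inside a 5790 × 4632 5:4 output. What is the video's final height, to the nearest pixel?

First fit — 5:3 into 5831×5831 spans the width: 5831.00 × 3498.60.
Second fit — the square canvas into 5790×4632 spans the height: 4632.00 × 4632.00 (×0.7944 from 5831×5831).
Applying the same ×0.7944: 3498.60 → 2779.20.

2779 px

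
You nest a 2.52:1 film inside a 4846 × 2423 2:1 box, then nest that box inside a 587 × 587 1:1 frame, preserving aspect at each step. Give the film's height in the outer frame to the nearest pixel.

Inside the 4846×2423 canvas the film is width-limited at 4846.00 × 1923.02.
Second fit — the 2:1 canvas into 587×587 spans the width: 587.00 × 293.50 (×0.1211 from 4846×2423).
The film scales with it: height 1923.02 × 0.1211 ≈ 232.94.

233 px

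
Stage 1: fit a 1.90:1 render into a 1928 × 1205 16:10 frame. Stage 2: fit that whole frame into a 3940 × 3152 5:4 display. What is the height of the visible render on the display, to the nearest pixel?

First fit — 1.90:1 into 1928×1205 spans the width: 1928.00 × 1014.74.
Second fit — the 16:10 canvas into 3940×3152 spans the width: 3940.00 × 2462.50 (×2.0436 from 1928×1205).
The render scales with it: height 1014.74 × 2.0436 ≈ 2073.68.

2074 px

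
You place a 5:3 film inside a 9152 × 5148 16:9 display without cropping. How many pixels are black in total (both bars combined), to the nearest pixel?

2944656 pixels

5:3 (1.667) < 16:9 (1.778), so the film fills the height.
The film is 5148 × 5/3 ≈ 8580.0000 px wide.
Black = 9152 − 8580.0000 = 572.0000 px.
Bar area = 572.0000 × 5148 ≈ 2944656 px.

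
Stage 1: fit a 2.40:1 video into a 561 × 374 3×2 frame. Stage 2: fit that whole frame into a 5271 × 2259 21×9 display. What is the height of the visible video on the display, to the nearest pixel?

Inside the 561×374 canvas the video is width-limited at 561.00 × 233.75.
3×2 in 5271×2259: fills the height, so the intermediate becomes 3388.50 × 2259.00 — a scale of ×6.0401.
So the video's height is 233.75 × 6.0401 ≈ 1411.88.

1412 px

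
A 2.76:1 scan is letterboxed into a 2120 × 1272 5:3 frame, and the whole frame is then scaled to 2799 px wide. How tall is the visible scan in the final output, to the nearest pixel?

At 2120×1272 the scan is width-limited, so height = 2120 / 2.760 ≈ 768.12 px.
The frame scales by 2799/2120 = 1.3203; 768.12 × 1.3203 ≈ 1014.13 px.

1014 px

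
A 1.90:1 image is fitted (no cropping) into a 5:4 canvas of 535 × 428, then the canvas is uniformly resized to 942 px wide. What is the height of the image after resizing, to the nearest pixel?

496 px

Fitted into 535×428, the image spans the width; its height is 535 / 1.900 ≈ 281.58 px.
The frame scales by 942/535 = 1.7607; 281.58 × 1.7607 ≈ 495.79 px.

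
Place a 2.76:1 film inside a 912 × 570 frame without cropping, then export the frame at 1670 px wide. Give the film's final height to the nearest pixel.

In the 912×570 frame the film fills the width: height = 912 / 2.760 ≈ 330.43 px.
Scaling 912 → 1670 is ×1.8311, so the height becomes 330.43 × 1.8311 ≈ 605.07 px.

605 px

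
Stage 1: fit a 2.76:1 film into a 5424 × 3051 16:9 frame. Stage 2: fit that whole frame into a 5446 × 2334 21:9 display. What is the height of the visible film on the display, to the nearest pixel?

Inside the 5424×3051 canvas the film is width-limited at 5424.00 × 1965.22.
The 16:9 canvas is height-limited in 5446×2334, giving 4149.33 × 2334.00; scale factor 0.7650.
The film scales with it: height 1965.22 × 0.7650 ≈ 1503.38.

1503 px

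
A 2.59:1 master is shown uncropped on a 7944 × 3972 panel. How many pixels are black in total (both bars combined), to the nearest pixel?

7187878 pixels

2.59:1 (2.590) > Univisium 2:1 (2.000), so the master fills the width.
Content height = 7944 / 2.590 ≈ 3067.1815 px.
3972 − 3067.1815 = 904.8185 px of bars.
That's 904.8185 × 7944 ≈ 7187878 black pixels.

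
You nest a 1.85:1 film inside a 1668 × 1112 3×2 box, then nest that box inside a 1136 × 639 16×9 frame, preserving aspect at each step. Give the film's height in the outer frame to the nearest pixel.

518 px

1.85:1 in 1668×1112: fills the width, so the film is 1668.00 × 901.62.
The 3×2 canvas is height-limited in 1136×639, giving 958.50 × 639.00; scale factor 0.5746.
Applying the same ×0.5746: 901.62 → 518.11.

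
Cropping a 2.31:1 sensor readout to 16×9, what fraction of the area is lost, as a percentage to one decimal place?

The height stays; only width is cut (since 16×9 is narrower than 2.31:1).
Area ratio = (1.778)/(2.310) = 76.96%; the remaining 23.04% is cropped out.

23.0%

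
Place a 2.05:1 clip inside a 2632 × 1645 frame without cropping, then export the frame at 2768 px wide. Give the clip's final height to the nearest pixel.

1350 px

At 2632×1645 the clip is width-limited, so height = 2632 / 2.050 ≈ 1283.90 px.
Resizing to 2768 px wide multiplies everything by 1.0517: 1283.90 → 1350.24 px.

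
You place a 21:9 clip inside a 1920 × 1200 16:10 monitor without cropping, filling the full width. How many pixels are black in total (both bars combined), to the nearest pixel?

724114 pixels

The clip is 1920 × 9/21 ≈ 822.8571 px tall.
Black = 1200 − 822.8571 = 377.1429 px.
That's 377.1429 × 1920 ≈ 724114 black pixels.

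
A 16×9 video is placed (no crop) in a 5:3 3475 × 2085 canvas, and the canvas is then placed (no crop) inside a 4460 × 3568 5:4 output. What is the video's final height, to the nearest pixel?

2509 px

First fit — 16×9 into 3475×2085 spans the width: 3475.00 × 1954.69.
The 5:3 canvas is width-limited in 4460×3568, giving 4460.00 × 2676.00; scale factor 1.2835.
So the video's height is 1954.69 × 1.2835 ≈ 2508.75.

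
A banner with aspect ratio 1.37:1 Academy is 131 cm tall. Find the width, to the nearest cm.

131 × 1.370 = 179.47.

179 cm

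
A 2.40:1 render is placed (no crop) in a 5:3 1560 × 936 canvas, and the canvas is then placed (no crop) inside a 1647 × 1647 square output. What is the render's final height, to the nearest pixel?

686 px

Inside the 1560×936 canvas the render is width-limited at 1560.00 × 650.00.
5:3 in 1647×1647: fills the width, so the intermediate becomes 1647.00 × 988.20 — a scale of ×1.0558.
The render scales with it: height 650.00 × 1.0558 ≈ 686.25.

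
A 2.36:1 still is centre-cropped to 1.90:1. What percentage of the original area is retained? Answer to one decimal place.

80.5%

The height stays; only width is cut (since 1.90:1 is narrower than 2.36:1).
(1.900)/(2.360) ≈ 0.805 of the area survives.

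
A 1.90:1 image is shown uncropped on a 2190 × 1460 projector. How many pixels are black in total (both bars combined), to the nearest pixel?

1.90:1 is wider than 3×2, so it spans the full width.
That makes the image 1152.6316 px tall (2190 / 1.900).
Black = 1460 − 1152.6316 = 307.3684 px.
Bar area = 307.3684 × 2190 ≈ 673137 px.

673137 pixels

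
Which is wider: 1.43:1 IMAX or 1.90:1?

1.43 and 1.9; 1.9 > 1.43.

1.90:1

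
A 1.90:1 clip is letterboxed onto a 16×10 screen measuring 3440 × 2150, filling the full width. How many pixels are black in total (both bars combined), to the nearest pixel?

1167789 pixels

The clip is 3440 / 1.900 ≈ 1810.5263 px tall.
2150 − 1810.5263 = 339.4737 px of bars.
Across the 3440-px span: 339.4737 × 3440 ≈ 1167789 px.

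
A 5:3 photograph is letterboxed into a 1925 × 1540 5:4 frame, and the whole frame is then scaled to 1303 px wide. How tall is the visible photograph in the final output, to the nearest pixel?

In the 1925×1540 frame the photograph fills the width: height = 1925 × 3/5 ≈ 1155.00 px.
Scaling 1925 → 1303 is ×0.6769, so the height becomes 1155.00 × 0.6769 ≈ 781.80 px.

782 px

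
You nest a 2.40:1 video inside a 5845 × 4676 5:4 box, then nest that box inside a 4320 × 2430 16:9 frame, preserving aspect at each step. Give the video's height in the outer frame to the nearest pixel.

1266 px

Inside the 5845×4676 canvas the video is width-limited at 5845.00 × 2435.42.
Second fit — the 5:4 canvas into 4320×2430 spans the height: 3037.50 × 2430.00 (×0.5197 from 5845×4676).
Applying the same ×0.5197: 2435.42 → 1265.62.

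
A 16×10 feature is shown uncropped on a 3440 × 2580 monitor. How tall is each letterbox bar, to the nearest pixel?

215 px

16×10 (1.600) > 4×3 (1.333), so the feature fills the width.
The feature is 3440 × 10/16 ≈ 2150.00 px tall.
Leftover height: 2580 − 2150.00 = 430.00 px → 215.00 each side.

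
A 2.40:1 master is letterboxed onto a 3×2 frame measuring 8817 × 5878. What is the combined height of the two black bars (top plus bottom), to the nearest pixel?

2.40:1 (2.400) > 3×2 (1.500), so the master fills the width.
The master is 8817 / 2.400 ≈ 3673.75 px tall.
Leftover height: 5878 − 3673.75 = 2204.25 px.

2204 px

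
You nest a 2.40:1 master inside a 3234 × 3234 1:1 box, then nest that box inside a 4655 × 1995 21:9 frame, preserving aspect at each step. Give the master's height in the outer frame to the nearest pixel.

2.40:1 in 3234×3234: fills the width, so the master is 3234.00 × 1347.50.
1:1 in 4655×1995: fills the height, so the intermediate becomes 1995.00 × 1995.00 — a scale of ×0.6169.
The master scales with it: height 1347.50 × 0.6169 ≈ 831.25.

831 px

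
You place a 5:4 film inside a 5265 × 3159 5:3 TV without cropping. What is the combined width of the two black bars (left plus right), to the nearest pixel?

Since 1.250 < 1.667, the film is height-limited.
The film is 3159 × 5/4 ≈ 3948.75 px wide.
Black = 5265 − 3948.75 = 1316.25 px.

1316 px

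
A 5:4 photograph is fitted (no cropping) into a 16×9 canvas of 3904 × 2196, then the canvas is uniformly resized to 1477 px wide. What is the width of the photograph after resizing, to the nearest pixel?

At 3904×2196 the photograph is height-limited, so width = 2196 × 5/4 ≈ 2745.00 px.
Resizing to 1477 px wide multiplies everything by 0.3783: 2745.00 → 1038.52 px.

1039 px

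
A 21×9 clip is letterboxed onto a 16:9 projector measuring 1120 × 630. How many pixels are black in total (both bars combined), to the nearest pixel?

168000 pixels

21×9 (2.333) > 16:9 (1.778), so the clip fills the width.
That makes the image 480.0000 px tall (1120 × 9/21).
630 − 480.0000 = 150.0000 px of bars.
Across the 1120-px span: 150.0000 × 1120 ≈ 168000 px.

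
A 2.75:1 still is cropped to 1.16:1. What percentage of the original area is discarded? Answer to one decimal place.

Going from 2.75:1 to 1.16:1 means cutting width while keeping height.
Fraction kept = (1.160)/(2.750) ≈ 42.18%, so 57.82% is lost.

57.8%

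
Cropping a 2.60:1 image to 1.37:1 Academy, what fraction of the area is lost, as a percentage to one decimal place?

1.37:1 Academy is narrower than 2.60:1, so the crop keeps the full height and trims the width.
Fraction kept = (1.370)/(2.600) ≈ 52.69%, so 47.31% is lost.

47.3%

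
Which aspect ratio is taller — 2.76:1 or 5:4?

5:4

2.76 and 5:4 = 1.25; 2.76 > 1.25. The smaller width-to-height ratio is the taller frame.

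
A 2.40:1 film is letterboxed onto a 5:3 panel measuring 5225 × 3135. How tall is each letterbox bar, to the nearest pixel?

479 px

Since 2.400 > 1.667, the film is width-limited.
The film is 5225 / 2.400 ≈ 2177.08 px tall.
Leftover height: 3135 − 2177.08 = 957.92 px → 478.96 each side.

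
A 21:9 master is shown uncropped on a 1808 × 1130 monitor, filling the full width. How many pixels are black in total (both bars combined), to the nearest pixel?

The master is 1808 × 9/21 ≈ 774.8571 px tall.
Leftover height: 1130 − 774.8571 = 355.1429 px.
Across the 1808-px span: 355.1429 × 1808 ≈ 642098 px.

642098 pixels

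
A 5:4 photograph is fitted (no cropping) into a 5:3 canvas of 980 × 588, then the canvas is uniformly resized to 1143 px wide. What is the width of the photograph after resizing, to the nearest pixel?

At 980×588 the photograph is height-limited, so width = 588 × 5/4 ≈ 735.00 px.
The frame scales by 1143/980 = 1.1663; 735.00 × 1.1663 ≈ 857.25 px.

857 px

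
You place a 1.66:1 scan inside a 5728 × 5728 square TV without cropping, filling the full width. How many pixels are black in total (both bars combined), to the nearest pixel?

13044933 pixels

The scan is 5728 / 1.660 ≈ 3450.6024 px tall.
Leftover height: 5728 − 3450.6024 = 2277.3976 px.
That's 2277.3976 × 5728 ≈ 13044933 black pixels.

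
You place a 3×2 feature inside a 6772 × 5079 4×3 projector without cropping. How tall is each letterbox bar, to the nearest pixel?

282 px

3×2 (1.500) > 4×3 (1.333), so the feature fills the width.
Content height = 6772 × 2/3 ≈ 4514.67 px.
Black = 5079 − 4514.67 = 564.33 px, or 282.17 per bar.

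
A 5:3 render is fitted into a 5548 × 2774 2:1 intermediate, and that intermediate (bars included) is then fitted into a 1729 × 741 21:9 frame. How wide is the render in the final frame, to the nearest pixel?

First fit — 5:3 into 5548×2774 spans the height: 4623.33 × 2774.00.
The 2:1 canvas is height-limited in 1729×741, giving 1482.00 × 741.00; scale factor 0.2671.
Applying the same ×0.2671: 4623.33 → 1235.00.

1235 px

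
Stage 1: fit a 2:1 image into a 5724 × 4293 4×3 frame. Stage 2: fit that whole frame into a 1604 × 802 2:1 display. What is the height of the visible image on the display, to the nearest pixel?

First fit — 2:1 into 5724×4293 spans the width: 5724.00 × 2862.00.
The 4×3 canvas is height-limited in 1604×802, giving 1069.33 × 802.00; scale factor 0.1868.
So the image's height is 2862.00 × 0.1868 ≈ 534.67.

535 px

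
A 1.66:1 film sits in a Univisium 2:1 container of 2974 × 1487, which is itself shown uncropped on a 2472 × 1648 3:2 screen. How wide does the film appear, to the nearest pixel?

2052 px

Inside the 2974×1487 canvas the film is height-limited at 2468.42 × 1487.00.
The Univisium 2:1 canvas is width-limited in 2472×1648, giving 2472.00 × 1236.00; scale factor 0.8312.
The film scales with it: width 2468.42 × 0.8312 ≈ 2051.76.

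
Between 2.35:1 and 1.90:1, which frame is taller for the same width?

1.90:1

2.35 and 1.9; 2.35 > 1.9. The smaller width-to-height ratio is the taller frame.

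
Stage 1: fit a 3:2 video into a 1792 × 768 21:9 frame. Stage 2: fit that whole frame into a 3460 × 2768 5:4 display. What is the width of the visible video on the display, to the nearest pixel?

2224 px

3:2 in 1792×768: fills the height, so the video is 1152.00 × 768.00.
Second fit — the 21:9 canvas into 3460×2768 spans the width: 3460.00 × 1482.86 (×1.9308 from 1792×768).
So the video's width is 1152.00 × 1.9308 ≈ 2224.29.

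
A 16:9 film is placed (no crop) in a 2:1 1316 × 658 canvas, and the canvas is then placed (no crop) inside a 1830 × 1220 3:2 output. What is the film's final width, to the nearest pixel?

Inside the 1316×658 canvas the film is height-limited at 1169.78 × 658.00.
2:1 in 1830×1220: fills the width, so the intermediate becomes 1830.00 × 915.00 — a scale of ×1.3906.
So the film's width is 1169.78 × 1.3906 ≈ 1626.67.

1627 px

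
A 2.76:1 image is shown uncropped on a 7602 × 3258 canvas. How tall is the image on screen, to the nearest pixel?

2754 px

2.76:1 (2.760) > 21×9 (2.333), so the image fills the width.
That makes the image 2754.35 px tall (7602 / 2.760).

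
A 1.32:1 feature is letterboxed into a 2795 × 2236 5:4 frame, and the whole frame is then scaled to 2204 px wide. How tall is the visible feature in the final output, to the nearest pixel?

1670 px

In the 2795×2236 frame the feature fills the width: height = 2795 / 1.320 ≈ 2117.42 px.
The frame scales by 2204/2795 = 0.7886; 2117.42 × 0.7886 ≈ 1669.70 px.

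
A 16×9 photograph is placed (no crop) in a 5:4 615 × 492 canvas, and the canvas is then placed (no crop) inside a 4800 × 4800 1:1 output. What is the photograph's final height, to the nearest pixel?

2700 px

16×9 in 615×492: fills the width, so the photograph is 615.00 × 345.94.
5:4 in 4800×4800: fills the width, so the intermediate becomes 4800.00 × 3840.00 — a scale of ×7.8049.
So the photograph's height is 345.94 × 7.8049 ≈ 2700.00.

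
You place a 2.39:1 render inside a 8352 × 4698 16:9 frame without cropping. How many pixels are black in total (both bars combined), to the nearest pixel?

Since 2.390 > 1.778, the render is width-limited.
Content height = 8352 / 2.390 ≈ 3494.5607 px.
4698 − 3494.5607 = 1203.4393 px of bars.
That's 1203.4393 × 8352 ≈ 10051125 black pixels.

10051125 pixels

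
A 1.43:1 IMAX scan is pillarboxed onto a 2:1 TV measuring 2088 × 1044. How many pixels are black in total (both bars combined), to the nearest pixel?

1.43:1 IMAX is narrower than 2:1, so it spans the full height.
That makes the image 1492.9200 px wide (1044 × 1.430).
Black = 2088 − 1492.9200 = 595.0800 px.
Bar area = 595.0800 × 1044 ≈ 621264 px.

621264 pixels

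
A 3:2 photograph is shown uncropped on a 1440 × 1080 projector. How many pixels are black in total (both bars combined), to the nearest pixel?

Since 1.500 > 1.333, the photograph is width-limited.
Content height = 1440 × 2/3 ≈ 960.0000 px.
Leftover height: 1080 − 960.0000 = 120.0000 px.
Bar area = 120.0000 × 1440 ≈ 172800 px.

172800 pixels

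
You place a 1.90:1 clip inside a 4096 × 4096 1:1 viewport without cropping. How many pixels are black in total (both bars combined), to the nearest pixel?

7947102 pixels

1.90:1 is wider than 1:1, so it spans the full width.
The clip is 4096 / 1.900 ≈ 2155.7895 px tall.
Leftover height: 4096 − 2155.7895 = 1940.2105 px.
Bar area = 1940.2105 × 4096 ≈ 7947102 px.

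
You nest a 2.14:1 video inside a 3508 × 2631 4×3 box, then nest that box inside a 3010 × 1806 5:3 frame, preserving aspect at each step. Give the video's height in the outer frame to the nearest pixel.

2.14:1 in 3508×2631: fills the width, so the video is 3508.00 × 1639.25.
The 4×3 canvas is height-limited in 3010×1806, giving 2408.00 × 1806.00; scale factor 0.6864.
So the video's height is 1639.25 × 0.6864 ≈ 1125.23.

1125 px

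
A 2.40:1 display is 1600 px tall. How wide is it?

3840 px

At 2.40:1, 1600 × 2.400 ≈ 3840.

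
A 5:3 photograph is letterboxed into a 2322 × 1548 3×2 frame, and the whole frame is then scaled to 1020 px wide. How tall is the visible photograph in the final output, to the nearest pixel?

612 px

At 2322×1548 the photograph is width-limited, so height = 2322 × 3/5 ≈ 1393.20 px.
Scaling 2322 → 1020 is ×0.4393, so the height becomes 1393.20 × 0.4393 ≈ 612.00 px.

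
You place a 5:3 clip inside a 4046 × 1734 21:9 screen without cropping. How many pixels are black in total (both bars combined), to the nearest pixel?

2004504 pixels

Since 1.667 < 2.333, the clip is height-limited.
That makes the image 2890.0000 px wide (1734 × 5/3).
4046 − 2890.0000 = 1156.0000 px of bars.
That's 1156.0000 × 1734 ≈ 2004504 black pixels.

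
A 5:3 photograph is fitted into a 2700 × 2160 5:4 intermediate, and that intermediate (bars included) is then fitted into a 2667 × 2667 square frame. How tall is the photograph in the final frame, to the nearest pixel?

Inside the 2700×2160 canvas the photograph is width-limited at 2700.00 × 1620.00.
5:4 in 2667×2667: fills the width, so the intermediate becomes 2667.00 × 2133.60 — a scale of ×0.9878.
Applying the same ×0.9878: 1620.00 → 1600.20.

1600 px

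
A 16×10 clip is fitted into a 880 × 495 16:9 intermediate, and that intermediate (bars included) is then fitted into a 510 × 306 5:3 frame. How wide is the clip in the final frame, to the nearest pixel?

459 px

Inside the 880×495 canvas the clip is height-limited at 792.00 × 495.00.
Second fit — the 16:9 canvas into 510×306 spans the width: 510.00 × 286.88 (×0.5795 from 880×495).
Applying the same ×0.5795: 792.00 → 459.00.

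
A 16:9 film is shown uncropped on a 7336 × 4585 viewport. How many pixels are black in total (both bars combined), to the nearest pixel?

3363556 pixels

Since 1.778 > 1.600, the film is width-limited.
That makes the image 4126.5000 px tall (7336 × 9/16).
Leftover height: 4585 − 4126.5000 = 458.5000 px.
That's 458.5000 × 7336 ≈ 3363556 black pixels.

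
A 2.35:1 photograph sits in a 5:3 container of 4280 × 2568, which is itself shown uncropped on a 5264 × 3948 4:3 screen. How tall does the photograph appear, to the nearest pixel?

Inside the 4280×2568 canvas the photograph is width-limited at 4280.00 × 1821.28.
Second fit — the 5:3 canvas into 5264×3948 spans the width: 5264.00 × 3158.40 (×1.2299 from 4280×2568).
The photograph scales with it: height 1821.28 × 1.2299 ≈ 2240.00.

2240 px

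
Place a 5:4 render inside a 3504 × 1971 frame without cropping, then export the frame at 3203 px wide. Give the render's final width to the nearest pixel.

In the 3504×1971 frame the render fills the height: width = 1971 × 5/4 ≈ 2463.75 px.
Scaling 3504 → 3203 is ×0.9141, so the width becomes 2463.75 × 0.9141 ≈ 2252.11 px.

2252 px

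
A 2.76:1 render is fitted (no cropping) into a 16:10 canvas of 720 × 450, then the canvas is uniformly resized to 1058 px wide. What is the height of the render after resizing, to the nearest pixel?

383 px

Fitted into 720×450, the render spans the width; its height is 720 / 2.760 ≈ 260.87 px.
Scaling 720 → 1058 is ×1.4694, so the height becomes 260.87 × 1.4694 ≈ 383.33 px.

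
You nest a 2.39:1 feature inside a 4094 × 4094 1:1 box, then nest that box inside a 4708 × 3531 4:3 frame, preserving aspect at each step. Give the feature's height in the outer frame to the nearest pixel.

1477 px

Inside the 4094×4094 canvas the feature is width-limited at 4094.00 × 1712.97.
1:1 in 4708×3531: fills the height, so the intermediate becomes 3531.00 × 3531.00 — a scale of ×0.8625.
Applying the same ×0.8625: 1712.97 → 1477.41.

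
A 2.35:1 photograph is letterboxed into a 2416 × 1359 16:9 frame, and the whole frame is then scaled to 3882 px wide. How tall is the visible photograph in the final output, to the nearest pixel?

Fitted into 2416×1359, the photograph spans the width; its height is 2416 / 2.350 ≈ 1028.09 px.
Resizing to 3882 px wide multiplies everything by 1.6068: 1028.09 → 1651.91 px.

1652 px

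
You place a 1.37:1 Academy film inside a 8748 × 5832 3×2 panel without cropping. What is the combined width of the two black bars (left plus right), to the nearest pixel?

1.37:1 Academy is narrower than 3×2, so it spans the full height.
That makes the image 7989.84 px wide (5832 × 1.370).
8748 − 7989.84 = 758.16 px of bars.

758 px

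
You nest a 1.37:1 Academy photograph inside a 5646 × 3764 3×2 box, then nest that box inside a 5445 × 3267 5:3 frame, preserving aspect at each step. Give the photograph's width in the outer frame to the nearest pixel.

4476 px

First fit — 1.37:1 Academy into 5646×3764 spans the height: 5156.68 × 3764.00.
Second fit — the 3×2 canvas into 5445×3267 spans the height: 4900.50 × 3267.00 (×0.8680 from 5646×3764).
The photograph scales with it: width 5156.68 × 0.8680 ≈ 4475.79.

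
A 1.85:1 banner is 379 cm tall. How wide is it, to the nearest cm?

701 cm

Width = 379 × 1.850 = 701.15.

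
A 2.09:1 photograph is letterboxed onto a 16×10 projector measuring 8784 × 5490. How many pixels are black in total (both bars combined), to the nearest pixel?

2.09:1 is wider than 16×10, so it spans the full width.
That makes the image 4202.8708 px tall (8784 / 2.090).
Black = 5490 − 4202.8708 = 1287.1292 px.
That's 1287.1292 × 8784 ≈ 11306143 black pixels.

11306143 pixels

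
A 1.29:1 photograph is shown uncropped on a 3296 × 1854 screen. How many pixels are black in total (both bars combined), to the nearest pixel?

1676646 pixels

1.29:1 (1.290) < 16:9 (1.778), so the photograph fills the height.
Content width = 1854 × 1.290 ≈ 2391.6600 px.
Black = 3296 − 2391.6600 = 904.3400 px.
Across the 1854-px span: 904.3400 × 1854 ≈ 1676646 px.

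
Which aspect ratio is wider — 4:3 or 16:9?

4:3 = 1.333 and 16:9 = 1.778; 1.778 > 1.333.

16:9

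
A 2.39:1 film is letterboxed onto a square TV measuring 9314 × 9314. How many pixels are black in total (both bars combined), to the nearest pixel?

50453275 pixels

2.39:1 (2.390) > square (1.000), so the film fills the width.
The film is 9314 / 2.390 ≈ 3897.0711 px tall.
Black = 9314 − 3897.0711 = 5416.9289 px.
Bar area = 5416.9289 × 9314 ≈ 50453275 px.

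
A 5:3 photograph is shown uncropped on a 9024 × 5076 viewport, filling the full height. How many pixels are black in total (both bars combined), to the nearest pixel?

Content width = 5076 × 5/3 ≈ 8460.0000 px.
9024 − 8460.0000 = 564.0000 px of bars.
Bar area = 564.0000 × 5076 ≈ 2862864 px.

2862864 pixels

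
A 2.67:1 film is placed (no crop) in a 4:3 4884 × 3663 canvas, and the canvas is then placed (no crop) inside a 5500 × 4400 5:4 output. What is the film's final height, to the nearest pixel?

Inside the 4884×3663 canvas the film is width-limited at 4884.00 × 1829.21.
4:3 in 5500×4400: fills the width, so the intermediate becomes 5500.00 × 4125.00 — a scale of ×1.1261.
The film scales with it: height 1829.21 × 1.1261 ≈ 2059.93.

2060 px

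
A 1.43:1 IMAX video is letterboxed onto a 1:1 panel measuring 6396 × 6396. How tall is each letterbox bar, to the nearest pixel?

1.43:1 IMAX is wider than 1:1, so it spans the full width.
Content height = 6396 / 1.430 ≈ 4472.73 px.
6396 − 4472.73 = 1923.27 px of bars (961.64 each).

962 px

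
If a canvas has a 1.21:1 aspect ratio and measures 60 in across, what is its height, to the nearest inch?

Height = 60 / 1.210 = 49.59.

50 in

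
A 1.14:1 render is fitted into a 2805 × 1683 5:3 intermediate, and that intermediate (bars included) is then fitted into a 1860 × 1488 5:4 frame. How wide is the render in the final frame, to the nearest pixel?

1.14:1 in 2805×1683: fills the height, so the render is 1918.62 × 1683.00.
The 5:3 canvas is width-limited in 1860×1488, giving 1860.00 × 1116.00; scale factor 0.6631.
Applying the same ×0.6631: 1918.62 → 1272.24.

1272 px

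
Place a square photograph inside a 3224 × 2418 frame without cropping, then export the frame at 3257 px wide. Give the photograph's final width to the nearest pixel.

2443 px

In the 3224×2418 frame the photograph fills the height: width = 2418 × 1/1 ≈ 2418.00 px.
Resizing to 3257 px wide multiplies everything by 1.0102: 2418.00 → 2442.75 px.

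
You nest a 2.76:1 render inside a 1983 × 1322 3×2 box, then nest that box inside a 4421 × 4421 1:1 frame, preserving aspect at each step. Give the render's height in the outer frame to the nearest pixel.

1602 px

First fit — 2.76:1 into 1983×1322 spans the width: 1983.00 × 718.48.
The 3×2 canvas is width-limited in 4421×4421, giving 4421.00 × 2947.33; scale factor 2.2295.
So the render's height is 718.48 × 2.2295 ≈ 1601.81.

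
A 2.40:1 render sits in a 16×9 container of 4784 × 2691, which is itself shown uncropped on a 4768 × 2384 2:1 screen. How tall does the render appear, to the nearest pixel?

Inside the 4784×2691 canvas the render is width-limited at 4784.00 × 1993.33.
The 16×9 canvas is height-limited in 4768×2384, giving 4238.22 × 2384.00; scale factor 0.8859.
The render scales with it: height 1993.33 × 0.8859 ≈ 1765.93.

1766 px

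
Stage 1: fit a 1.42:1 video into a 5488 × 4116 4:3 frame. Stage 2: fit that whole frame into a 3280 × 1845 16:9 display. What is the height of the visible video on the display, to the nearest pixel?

1.42:1 in 5488×4116: fills the width, so the video is 5488.00 × 3864.79.
The 4:3 canvas is height-limited in 3280×1845, giving 2460.00 × 1845.00; scale factor 0.4483.
Applying the same ×0.4483: 3864.79 → 1732.39.

1732 px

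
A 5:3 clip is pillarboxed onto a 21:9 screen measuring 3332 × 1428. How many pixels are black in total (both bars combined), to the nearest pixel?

1359456 pixels

5:3 is narrower than 21:9, so it spans the full height.
The clip is 1428 × 5/3 ≈ 2380.0000 px wide.
3332 − 2380.0000 = 952.0000 px of bars.
Bar area = 952.0000 × 1428 ≈ 1359456 px.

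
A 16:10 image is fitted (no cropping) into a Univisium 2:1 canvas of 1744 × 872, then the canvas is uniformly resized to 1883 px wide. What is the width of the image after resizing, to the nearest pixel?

1506 px

At 1744×872 the image is height-limited, so width = 872 × 16/10 ≈ 1395.20 px.
The frame scales by 1883/1744 = 1.0797; 1395.20 × 1.0797 ≈ 1506.40 px.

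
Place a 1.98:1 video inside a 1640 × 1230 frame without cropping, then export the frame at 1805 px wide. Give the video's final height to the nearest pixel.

Fitted into 1640×1230, the video spans the width; its height is 1640 / 1.980 ≈ 828.28 px.
The frame scales by 1805/1640 = 1.1006; 828.28 × 1.1006 ≈ 911.62 px.

912 px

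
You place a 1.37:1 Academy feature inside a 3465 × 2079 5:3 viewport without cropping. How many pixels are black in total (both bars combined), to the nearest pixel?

1.37:1 Academy (1.370) < 5:3 (1.667), so the feature fills the height.
The feature is 2079 × 1.370 ≈ 2848.2300 px wide.
3465 − 2848.2300 = 616.7700 px of bars.
Bar area = 616.7700 × 2079 ≈ 1282265 px.

1282265 pixels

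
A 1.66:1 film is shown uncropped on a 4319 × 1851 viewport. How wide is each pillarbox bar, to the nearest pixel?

1.66:1 is narrower than 21:9, so it spans the full height.
That makes the image 3072.66 px wide (1851 × 1.660).
4319 − 3072.66 = 1246.34 px of bars (623.17 each).

623 px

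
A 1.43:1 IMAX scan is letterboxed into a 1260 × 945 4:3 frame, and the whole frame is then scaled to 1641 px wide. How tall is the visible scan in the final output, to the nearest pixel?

1148 px

At 1260×945 the scan is width-limited, so height = 1260 / 1.430 ≈ 881.12 px.
Scaling 1260 → 1641 is ×1.3024, so the height becomes 881.12 × 1.3024 ≈ 1147.55 px.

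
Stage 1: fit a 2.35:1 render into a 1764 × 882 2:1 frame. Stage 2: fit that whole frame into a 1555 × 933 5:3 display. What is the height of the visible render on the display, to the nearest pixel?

662 px

First fit — 2.35:1 into 1764×882 spans the width: 1764.00 × 750.64.
The 2:1 canvas is width-limited in 1555×933, giving 1555.00 × 777.50; scale factor 0.8815.
The render scales with it: height 750.64 × 0.8815 ≈ 661.70.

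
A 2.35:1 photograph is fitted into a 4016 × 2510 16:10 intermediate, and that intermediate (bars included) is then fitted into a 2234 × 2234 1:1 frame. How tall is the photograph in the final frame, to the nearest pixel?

951 px

2.35:1 in 4016×2510: fills the width, so the photograph is 4016.00 × 1708.94.
Second fit — the 16:10 canvas into 2234×2234 spans the width: 2234.00 × 1396.25 (×0.5563 from 4016×2510).
Applying the same ×0.5563: 1708.94 → 950.64.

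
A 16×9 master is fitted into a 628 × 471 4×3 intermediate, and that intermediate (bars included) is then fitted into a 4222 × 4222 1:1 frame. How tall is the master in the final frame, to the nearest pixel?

16×9 in 628×471: fills the width, so the master is 628.00 × 353.25.
Second fit — the 4×3 canvas into 4222×4222 spans the width: 4222.00 × 3166.50 (×6.7229 from 628×471).
Applying the same ×6.7229: 353.25 → 2374.88.

2375 px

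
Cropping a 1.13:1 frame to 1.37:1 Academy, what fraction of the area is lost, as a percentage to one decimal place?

The width stays; only height is cut (since 1.37:1 Academy is wider than 1.13:1).
Fraction kept = (1.130)/(1.370) ≈ 82.48%, so 17.52% is lost.

17.5%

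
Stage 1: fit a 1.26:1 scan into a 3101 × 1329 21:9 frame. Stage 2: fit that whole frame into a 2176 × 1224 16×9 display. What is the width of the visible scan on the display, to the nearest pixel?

1175 px

First fit — 1.26:1 into 3101×1329 spans the height: 1674.54 × 1329.00.
The 21:9 canvas is width-limited in 2176×1224, giving 2176.00 × 932.57; scale factor 0.7017.
So the scan's width is 1674.54 × 0.7017 ≈ 1175.04.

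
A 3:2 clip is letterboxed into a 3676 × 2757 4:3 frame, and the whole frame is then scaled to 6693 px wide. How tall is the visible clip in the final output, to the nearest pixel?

4462 px

At 3676×2757 the clip is width-limited, so height = 3676 × 2/3 ≈ 2450.67 px.
Resizing to 6693 px wide multiplies everything by 1.8207: 2450.67 → 4462.00 px.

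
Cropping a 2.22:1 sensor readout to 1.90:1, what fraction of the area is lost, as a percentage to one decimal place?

14.4%

Going from 2.22:1 to 1.90:1 means cutting width while keeping height.
Fraction kept = (1.900)/(2.220) ≈ 85.59%, so 14.41% is lost.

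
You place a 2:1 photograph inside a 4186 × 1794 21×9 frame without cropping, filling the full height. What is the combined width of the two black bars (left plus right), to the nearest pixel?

598 px

That makes the image 3588.00 px wide (1794 × 2/1).
4186 − 3588.00 = 598.00 px of bars.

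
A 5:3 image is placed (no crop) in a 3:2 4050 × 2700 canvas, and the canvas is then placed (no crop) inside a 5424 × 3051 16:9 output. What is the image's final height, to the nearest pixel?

2746 px

First fit — 5:3 into 4050×2700 spans the width: 4050.00 × 2430.00.
The 3:2 canvas is height-limited in 5424×3051, giving 4576.50 × 3051.00; scale factor 1.1300.
The image scales with it: height 2430.00 × 1.1300 ≈ 2745.90.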